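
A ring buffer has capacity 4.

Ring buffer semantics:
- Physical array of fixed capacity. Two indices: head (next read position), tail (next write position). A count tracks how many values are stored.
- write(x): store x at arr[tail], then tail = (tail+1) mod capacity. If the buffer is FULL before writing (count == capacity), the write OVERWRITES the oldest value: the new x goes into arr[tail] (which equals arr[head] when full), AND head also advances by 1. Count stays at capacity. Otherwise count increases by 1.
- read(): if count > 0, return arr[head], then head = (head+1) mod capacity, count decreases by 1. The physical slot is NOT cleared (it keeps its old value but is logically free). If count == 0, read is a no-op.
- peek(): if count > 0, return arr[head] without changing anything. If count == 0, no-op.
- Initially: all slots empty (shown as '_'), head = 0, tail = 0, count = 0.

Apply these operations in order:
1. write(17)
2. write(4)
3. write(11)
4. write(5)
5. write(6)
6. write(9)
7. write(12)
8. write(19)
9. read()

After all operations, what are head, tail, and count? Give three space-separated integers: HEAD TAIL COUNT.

Answer: 1 0 3

Derivation:
After op 1 (write(17)): arr=[17 _ _ _] head=0 tail=1 count=1
After op 2 (write(4)): arr=[17 4 _ _] head=0 tail=2 count=2
After op 3 (write(11)): arr=[17 4 11 _] head=0 tail=3 count=3
After op 4 (write(5)): arr=[17 4 11 5] head=0 tail=0 count=4
After op 5 (write(6)): arr=[6 4 11 5] head=1 tail=1 count=4
After op 6 (write(9)): arr=[6 9 11 5] head=2 tail=2 count=4
After op 7 (write(12)): arr=[6 9 12 5] head=3 tail=3 count=4
After op 8 (write(19)): arr=[6 9 12 19] head=0 tail=0 count=4
After op 9 (read()): arr=[6 9 12 19] head=1 tail=0 count=3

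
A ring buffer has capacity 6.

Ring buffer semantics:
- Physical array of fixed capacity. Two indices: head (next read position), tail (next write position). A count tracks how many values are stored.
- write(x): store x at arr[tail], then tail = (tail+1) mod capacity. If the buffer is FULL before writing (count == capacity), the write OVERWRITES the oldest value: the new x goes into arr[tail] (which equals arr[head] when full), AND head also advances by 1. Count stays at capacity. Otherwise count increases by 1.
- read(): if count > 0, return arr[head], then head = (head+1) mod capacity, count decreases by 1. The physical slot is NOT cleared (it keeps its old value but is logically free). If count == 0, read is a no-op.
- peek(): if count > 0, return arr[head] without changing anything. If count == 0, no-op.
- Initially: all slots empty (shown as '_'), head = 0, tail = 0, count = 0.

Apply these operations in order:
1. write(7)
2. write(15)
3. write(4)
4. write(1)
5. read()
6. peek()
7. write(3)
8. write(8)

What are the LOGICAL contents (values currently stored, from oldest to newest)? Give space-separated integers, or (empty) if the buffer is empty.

After op 1 (write(7)): arr=[7 _ _ _ _ _] head=0 tail=1 count=1
After op 2 (write(15)): arr=[7 15 _ _ _ _] head=0 tail=2 count=2
After op 3 (write(4)): arr=[7 15 4 _ _ _] head=0 tail=3 count=3
After op 4 (write(1)): arr=[7 15 4 1 _ _] head=0 tail=4 count=4
After op 5 (read()): arr=[7 15 4 1 _ _] head=1 tail=4 count=3
After op 6 (peek()): arr=[7 15 4 1 _ _] head=1 tail=4 count=3
After op 7 (write(3)): arr=[7 15 4 1 3 _] head=1 tail=5 count=4
After op 8 (write(8)): arr=[7 15 4 1 3 8] head=1 tail=0 count=5

Answer: 15 4 1 3 8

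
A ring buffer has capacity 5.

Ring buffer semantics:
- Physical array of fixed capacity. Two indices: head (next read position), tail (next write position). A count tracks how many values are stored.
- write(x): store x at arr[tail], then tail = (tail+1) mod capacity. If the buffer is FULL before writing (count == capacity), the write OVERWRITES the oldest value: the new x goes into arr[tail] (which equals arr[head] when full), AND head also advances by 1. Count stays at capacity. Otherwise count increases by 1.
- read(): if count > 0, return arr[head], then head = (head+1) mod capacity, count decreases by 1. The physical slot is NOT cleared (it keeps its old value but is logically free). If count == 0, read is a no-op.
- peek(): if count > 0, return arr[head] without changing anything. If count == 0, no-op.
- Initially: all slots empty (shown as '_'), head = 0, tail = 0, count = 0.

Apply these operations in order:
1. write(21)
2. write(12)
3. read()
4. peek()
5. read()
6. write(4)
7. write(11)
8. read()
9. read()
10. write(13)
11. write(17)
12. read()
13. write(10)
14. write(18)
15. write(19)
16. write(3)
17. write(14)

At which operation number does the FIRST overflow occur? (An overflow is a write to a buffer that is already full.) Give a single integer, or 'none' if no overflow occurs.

After op 1 (write(21)): arr=[21 _ _ _ _] head=0 tail=1 count=1
After op 2 (write(12)): arr=[21 12 _ _ _] head=0 tail=2 count=2
After op 3 (read()): arr=[21 12 _ _ _] head=1 tail=2 count=1
After op 4 (peek()): arr=[21 12 _ _ _] head=1 tail=2 count=1
After op 5 (read()): arr=[21 12 _ _ _] head=2 tail=2 count=0
After op 6 (write(4)): arr=[21 12 4 _ _] head=2 tail=3 count=1
After op 7 (write(11)): arr=[21 12 4 11 _] head=2 tail=4 count=2
After op 8 (read()): arr=[21 12 4 11 _] head=3 tail=4 count=1
After op 9 (read()): arr=[21 12 4 11 _] head=4 tail=4 count=0
After op 10 (write(13)): arr=[21 12 4 11 13] head=4 tail=0 count=1
After op 11 (write(17)): arr=[17 12 4 11 13] head=4 tail=1 count=2
After op 12 (read()): arr=[17 12 4 11 13] head=0 tail=1 count=1
After op 13 (write(10)): arr=[17 10 4 11 13] head=0 tail=2 count=2
After op 14 (write(18)): arr=[17 10 18 11 13] head=0 tail=3 count=3
After op 15 (write(19)): arr=[17 10 18 19 13] head=0 tail=4 count=4
After op 16 (write(3)): arr=[17 10 18 19 3] head=0 tail=0 count=5
After op 17 (write(14)): arr=[14 10 18 19 3] head=1 tail=1 count=5

Answer: 17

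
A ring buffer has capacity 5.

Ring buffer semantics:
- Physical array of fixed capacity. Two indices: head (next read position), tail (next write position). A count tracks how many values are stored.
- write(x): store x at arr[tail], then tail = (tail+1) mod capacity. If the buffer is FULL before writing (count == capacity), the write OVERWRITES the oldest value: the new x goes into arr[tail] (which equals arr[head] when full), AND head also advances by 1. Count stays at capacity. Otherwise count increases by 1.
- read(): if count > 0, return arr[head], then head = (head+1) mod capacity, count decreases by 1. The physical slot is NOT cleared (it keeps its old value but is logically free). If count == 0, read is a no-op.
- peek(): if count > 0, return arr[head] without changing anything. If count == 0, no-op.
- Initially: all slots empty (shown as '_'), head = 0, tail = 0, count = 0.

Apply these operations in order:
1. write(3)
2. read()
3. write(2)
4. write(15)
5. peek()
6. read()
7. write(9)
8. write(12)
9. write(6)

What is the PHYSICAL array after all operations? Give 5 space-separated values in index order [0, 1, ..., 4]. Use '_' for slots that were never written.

After op 1 (write(3)): arr=[3 _ _ _ _] head=0 tail=1 count=1
After op 2 (read()): arr=[3 _ _ _ _] head=1 tail=1 count=0
After op 3 (write(2)): arr=[3 2 _ _ _] head=1 tail=2 count=1
After op 4 (write(15)): arr=[3 2 15 _ _] head=1 tail=3 count=2
After op 5 (peek()): arr=[3 2 15 _ _] head=1 tail=3 count=2
After op 6 (read()): arr=[3 2 15 _ _] head=2 tail=3 count=1
After op 7 (write(9)): arr=[3 2 15 9 _] head=2 tail=4 count=2
After op 8 (write(12)): arr=[3 2 15 9 12] head=2 tail=0 count=3
After op 9 (write(6)): arr=[6 2 15 9 12] head=2 tail=1 count=4

Answer: 6 2 15 9 12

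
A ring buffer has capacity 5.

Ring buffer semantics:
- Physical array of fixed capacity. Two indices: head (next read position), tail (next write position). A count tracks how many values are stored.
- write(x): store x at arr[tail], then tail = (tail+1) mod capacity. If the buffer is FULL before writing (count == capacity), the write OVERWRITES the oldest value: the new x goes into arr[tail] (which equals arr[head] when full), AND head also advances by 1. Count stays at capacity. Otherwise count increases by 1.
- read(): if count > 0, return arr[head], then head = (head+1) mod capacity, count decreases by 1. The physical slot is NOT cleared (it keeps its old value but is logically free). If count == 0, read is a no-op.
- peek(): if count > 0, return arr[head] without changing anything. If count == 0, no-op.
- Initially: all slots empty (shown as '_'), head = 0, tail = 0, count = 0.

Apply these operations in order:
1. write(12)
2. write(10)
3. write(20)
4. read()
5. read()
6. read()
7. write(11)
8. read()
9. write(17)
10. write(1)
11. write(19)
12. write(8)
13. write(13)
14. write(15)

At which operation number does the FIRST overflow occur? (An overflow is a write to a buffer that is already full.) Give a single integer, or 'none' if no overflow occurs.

After op 1 (write(12)): arr=[12 _ _ _ _] head=0 tail=1 count=1
After op 2 (write(10)): arr=[12 10 _ _ _] head=0 tail=2 count=2
After op 3 (write(20)): arr=[12 10 20 _ _] head=0 tail=3 count=3
After op 4 (read()): arr=[12 10 20 _ _] head=1 tail=3 count=2
After op 5 (read()): arr=[12 10 20 _ _] head=2 tail=3 count=1
After op 6 (read()): arr=[12 10 20 _ _] head=3 tail=3 count=0
After op 7 (write(11)): arr=[12 10 20 11 _] head=3 tail=4 count=1
After op 8 (read()): arr=[12 10 20 11 _] head=4 tail=4 count=0
After op 9 (write(17)): arr=[12 10 20 11 17] head=4 tail=0 count=1
After op 10 (write(1)): arr=[1 10 20 11 17] head=4 tail=1 count=2
After op 11 (write(19)): arr=[1 19 20 11 17] head=4 tail=2 count=3
After op 12 (write(8)): arr=[1 19 8 11 17] head=4 tail=3 count=4
After op 13 (write(13)): arr=[1 19 8 13 17] head=4 tail=4 count=5
After op 14 (write(15)): arr=[1 19 8 13 15] head=0 tail=0 count=5

Answer: 14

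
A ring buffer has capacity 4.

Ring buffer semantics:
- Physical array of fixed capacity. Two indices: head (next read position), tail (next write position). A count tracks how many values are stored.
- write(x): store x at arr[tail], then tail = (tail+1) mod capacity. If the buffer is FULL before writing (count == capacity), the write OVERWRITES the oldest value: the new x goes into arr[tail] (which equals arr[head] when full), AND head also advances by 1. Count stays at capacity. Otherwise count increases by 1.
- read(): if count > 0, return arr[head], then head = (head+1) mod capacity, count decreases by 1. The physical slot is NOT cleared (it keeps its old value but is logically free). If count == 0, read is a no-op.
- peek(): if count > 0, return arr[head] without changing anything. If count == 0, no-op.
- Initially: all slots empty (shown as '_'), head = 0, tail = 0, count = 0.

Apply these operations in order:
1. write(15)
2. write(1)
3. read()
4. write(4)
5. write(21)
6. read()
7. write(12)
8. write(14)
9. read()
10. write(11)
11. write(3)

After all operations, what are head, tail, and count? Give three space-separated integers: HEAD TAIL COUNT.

After op 1 (write(15)): arr=[15 _ _ _] head=0 tail=1 count=1
After op 2 (write(1)): arr=[15 1 _ _] head=0 tail=2 count=2
After op 3 (read()): arr=[15 1 _ _] head=1 tail=2 count=1
After op 4 (write(4)): arr=[15 1 4 _] head=1 tail=3 count=2
After op 5 (write(21)): arr=[15 1 4 21] head=1 tail=0 count=3
After op 6 (read()): arr=[15 1 4 21] head=2 tail=0 count=2
After op 7 (write(12)): arr=[12 1 4 21] head=2 tail=1 count=3
After op 8 (write(14)): arr=[12 14 4 21] head=2 tail=2 count=4
After op 9 (read()): arr=[12 14 4 21] head=3 tail=2 count=3
After op 10 (write(11)): arr=[12 14 11 21] head=3 tail=3 count=4
After op 11 (write(3)): arr=[12 14 11 3] head=0 tail=0 count=4

Answer: 0 0 4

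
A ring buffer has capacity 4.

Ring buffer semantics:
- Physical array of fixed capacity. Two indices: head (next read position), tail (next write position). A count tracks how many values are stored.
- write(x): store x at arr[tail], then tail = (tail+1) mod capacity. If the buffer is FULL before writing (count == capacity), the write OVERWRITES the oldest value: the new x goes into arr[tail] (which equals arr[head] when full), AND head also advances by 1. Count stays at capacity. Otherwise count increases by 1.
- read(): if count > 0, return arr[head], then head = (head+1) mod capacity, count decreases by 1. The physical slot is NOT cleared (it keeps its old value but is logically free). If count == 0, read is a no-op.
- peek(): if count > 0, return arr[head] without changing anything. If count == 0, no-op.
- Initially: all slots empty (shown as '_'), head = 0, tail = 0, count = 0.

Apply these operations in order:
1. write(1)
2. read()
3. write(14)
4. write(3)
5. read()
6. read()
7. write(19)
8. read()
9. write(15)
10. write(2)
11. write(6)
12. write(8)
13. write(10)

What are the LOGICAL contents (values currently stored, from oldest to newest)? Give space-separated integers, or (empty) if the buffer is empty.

After op 1 (write(1)): arr=[1 _ _ _] head=0 tail=1 count=1
After op 2 (read()): arr=[1 _ _ _] head=1 tail=1 count=0
After op 3 (write(14)): arr=[1 14 _ _] head=1 tail=2 count=1
After op 4 (write(3)): arr=[1 14 3 _] head=1 tail=3 count=2
After op 5 (read()): arr=[1 14 3 _] head=2 tail=3 count=1
After op 6 (read()): arr=[1 14 3 _] head=3 tail=3 count=0
After op 7 (write(19)): arr=[1 14 3 19] head=3 tail=0 count=1
After op 8 (read()): arr=[1 14 3 19] head=0 tail=0 count=0
After op 9 (write(15)): arr=[15 14 3 19] head=0 tail=1 count=1
After op 10 (write(2)): arr=[15 2 3 19] head=0 tail=2 count=2
After op 11 (write(6)): arr=[15 2 6 19] head=0 tail=3 count=3
After op 12 (write(8)): arr=[15 2 6 8] head=0 tail=0 count=4
After op 13 (write(10)): arr=[10 2 6 8] head=1 tail=1 count=4

Answer: 2 6 8 10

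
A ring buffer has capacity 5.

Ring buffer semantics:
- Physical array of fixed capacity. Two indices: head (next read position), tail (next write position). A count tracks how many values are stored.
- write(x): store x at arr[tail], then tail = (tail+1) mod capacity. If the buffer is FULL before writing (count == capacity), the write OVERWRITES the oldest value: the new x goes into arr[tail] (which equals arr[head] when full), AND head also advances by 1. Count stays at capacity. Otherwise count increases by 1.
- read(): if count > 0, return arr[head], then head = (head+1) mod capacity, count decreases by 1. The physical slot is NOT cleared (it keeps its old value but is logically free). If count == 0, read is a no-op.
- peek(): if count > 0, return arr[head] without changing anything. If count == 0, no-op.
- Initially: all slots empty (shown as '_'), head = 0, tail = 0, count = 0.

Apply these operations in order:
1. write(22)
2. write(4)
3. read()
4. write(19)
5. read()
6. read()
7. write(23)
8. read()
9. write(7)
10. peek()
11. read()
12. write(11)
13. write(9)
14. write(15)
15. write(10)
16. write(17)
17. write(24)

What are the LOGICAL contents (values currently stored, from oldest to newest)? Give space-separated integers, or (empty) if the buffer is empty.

Answer: 9 15 10 17 24

Derivation:
After op 1 (write(22)): arr=[22 _ _ _ _] head=0 tail=1 count=1
After op 2 (write(4)): arr=[22 4 _ _ _] head=0 tail=2 count=2
After op 3 (read()): arr=[22 4 _ _ _] head=1 tail=2 count=1
After op 4 (write(19)): arr=[22 4 19 _ _] head=1 tail=3 count=2
After op 5 (read()): arr=[22 4 19 _ _] head=2 tail=3 count=1
After op 6 (read()): arr=[22 4 19 _ _] head=3 tail=3 count=0
After op 7 (write(23)): arr=[22 4 19 23 _] head=3 tail=4 count=1
After op 8 (read()): arr=[22 4 19 23 _] head=4 tail=4 count=0
After op 9 (write(7)): arr=[22 4 19 23 7] head=4 tail=0 count=1
After op 10 (peek()): arr=[22 4 19 23 7] head=4 tail=0 count=1
After op 11 (read()): arr=[22 4 19 23 7] head=0 tail=0 count=0
After op 12 (write(11)): arr=[11 4 19 23 7] head=0 tail=1 count=1
After op 13 (write(9)): arr=[11 9 19 23 7] head=0 tail=2 count=2
After op 14 (write(15)): arr=[11 9 15 23 7] head=0 tail=3 count=3
After op 15 (write(10)): arr=[11 9 15 10 7] head=0 tail=4 count=4
After op 16 (write(17)): arr=[11 9 15 10 17] head=0 tail=0 count=5
After op 17 (write(24)): arr=[24 9 15 10 17] head=1 tail=1 count=5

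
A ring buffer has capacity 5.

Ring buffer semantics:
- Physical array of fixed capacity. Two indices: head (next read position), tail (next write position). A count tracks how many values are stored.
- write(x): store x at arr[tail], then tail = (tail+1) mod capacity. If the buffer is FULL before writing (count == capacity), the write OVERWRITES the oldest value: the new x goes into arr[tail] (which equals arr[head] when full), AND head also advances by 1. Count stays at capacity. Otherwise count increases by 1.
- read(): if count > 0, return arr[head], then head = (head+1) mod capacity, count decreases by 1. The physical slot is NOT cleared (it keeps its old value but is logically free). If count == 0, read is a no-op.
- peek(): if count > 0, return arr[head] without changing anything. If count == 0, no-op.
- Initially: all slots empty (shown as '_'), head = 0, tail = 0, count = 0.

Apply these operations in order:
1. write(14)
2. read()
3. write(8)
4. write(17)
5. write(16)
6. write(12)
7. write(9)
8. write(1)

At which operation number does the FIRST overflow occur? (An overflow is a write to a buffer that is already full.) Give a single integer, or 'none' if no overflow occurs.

After op 1 (write(14)): arr=[14 _ _ _ _] head=0 tail=1 count=1
After op 2 (read()): arr=[14 _ _ _ _] head=1 tail=1 count=0
After op 3 (write(8)): arr=[14 8 _ _ _] head=1 tail=2 count=1
After op 4 (write(17)): arr=[14 8 17 _ _] head=1 tail=3 count=2
After op 5 (write(16)): arr=[14 8 17 16 _] head=1 tail=4 count=3
After op 6 (write(12)): arr=[14 8 17 16 12] head=1 tail=0 count=4
After op 7 (write(9)): arr=[9 8 17 16 12] head=1 tail=1 count=5
After op 8 (write(1)): arr=[9 1 17 16 12] head=2 tail=2 count=5

Answer: 8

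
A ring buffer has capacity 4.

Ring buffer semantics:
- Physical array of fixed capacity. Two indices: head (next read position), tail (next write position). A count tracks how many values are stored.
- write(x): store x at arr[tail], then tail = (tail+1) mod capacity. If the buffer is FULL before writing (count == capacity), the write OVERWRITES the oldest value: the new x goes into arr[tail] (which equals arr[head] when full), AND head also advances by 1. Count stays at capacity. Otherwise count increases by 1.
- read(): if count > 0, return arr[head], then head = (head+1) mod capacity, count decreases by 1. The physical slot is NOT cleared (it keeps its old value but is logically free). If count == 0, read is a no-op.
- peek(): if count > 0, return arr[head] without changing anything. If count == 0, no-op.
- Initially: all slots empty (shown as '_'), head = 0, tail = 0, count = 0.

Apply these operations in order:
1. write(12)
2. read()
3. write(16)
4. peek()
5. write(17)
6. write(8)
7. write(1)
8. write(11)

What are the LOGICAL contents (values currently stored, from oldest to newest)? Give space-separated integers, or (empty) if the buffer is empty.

Answer: 17 8 1 11

Derivation:
After op 1 (write(12)): arr=[12 _ _ _] head=0 tail=1 count=1
After op 2 (read()): arr=[12 _ _ _] head=1 tail=1 count=0
After op 3 (write(16)): arr=[12 16 _ _] head=1 tail=2 count=1
After op 4 (peek()): arr=[12 16 _ _] head=1 tail=2 count=1
After op 5 (write(17)): arr=[12 16 17 _] head=1 tail=3 count=2
After op 6 (write(8)): arr=[12 16 17 8] head=1 tail=0 count=3
After op 7 (write(1)): arr=[1 16 17 8] head=1 tail=1 count=4
After op 8 (write(11)): arr=[1 11 17 8] head=2 tail=2 count=4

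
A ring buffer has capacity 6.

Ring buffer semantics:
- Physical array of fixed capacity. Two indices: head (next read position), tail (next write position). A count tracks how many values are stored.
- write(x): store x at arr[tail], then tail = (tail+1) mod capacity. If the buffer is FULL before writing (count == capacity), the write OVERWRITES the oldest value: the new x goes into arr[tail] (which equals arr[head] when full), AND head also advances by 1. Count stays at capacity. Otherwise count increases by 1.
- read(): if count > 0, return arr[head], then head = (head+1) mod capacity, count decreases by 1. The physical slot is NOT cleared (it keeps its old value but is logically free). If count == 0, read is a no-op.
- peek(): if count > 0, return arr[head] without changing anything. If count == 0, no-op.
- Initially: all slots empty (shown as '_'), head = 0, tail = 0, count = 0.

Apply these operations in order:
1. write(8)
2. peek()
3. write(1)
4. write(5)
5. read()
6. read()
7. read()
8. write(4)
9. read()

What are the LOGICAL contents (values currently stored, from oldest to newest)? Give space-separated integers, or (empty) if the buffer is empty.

After op 1 (write(8)): arr=[8 _ _ _ _ _] head=0 tail=1 count=1
After op 2 (peek()): arr=[8 _ _ _ _ _] head=0 tail=1 count=1
After op 3 (write(1)): arr=[8 1 _ _ _ _] head=0 tail=2 count=2
After op 4 (write(5)): arr=[8 1 5 _ _ _] head=0 tail=3 count=3
After op 5 (read()): arr=[8 1 5 _ _ _] head=1 tail=3 count=2
After op 6 (read()): arr=[8 1 5 _ _ _] head=2 tail=3 count=1
After op 7 (read()): arr=[8 1 5 _ _ _] head=3 tail=3 count=0
After op 8 (write(4)): arr=[8 1 5 4 _ _] head=3 tail=4 count=1
After op 9 (read()): arr=[8 1 5 4 _ _] head=4 tail=4 count=0

Answer: (empty)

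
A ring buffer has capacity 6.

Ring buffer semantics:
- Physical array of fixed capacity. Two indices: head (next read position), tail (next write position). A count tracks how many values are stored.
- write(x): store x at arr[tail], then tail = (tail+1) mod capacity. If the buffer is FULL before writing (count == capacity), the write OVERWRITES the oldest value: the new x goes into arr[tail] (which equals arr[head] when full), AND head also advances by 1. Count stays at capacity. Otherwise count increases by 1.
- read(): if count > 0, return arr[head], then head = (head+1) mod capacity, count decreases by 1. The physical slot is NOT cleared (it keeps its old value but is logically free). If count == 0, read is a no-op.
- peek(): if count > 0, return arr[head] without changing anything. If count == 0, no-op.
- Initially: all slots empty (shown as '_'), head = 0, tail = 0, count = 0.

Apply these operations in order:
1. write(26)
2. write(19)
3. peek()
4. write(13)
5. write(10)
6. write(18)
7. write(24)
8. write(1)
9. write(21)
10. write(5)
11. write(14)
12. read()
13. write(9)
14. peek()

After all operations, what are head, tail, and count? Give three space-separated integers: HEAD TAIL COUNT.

After op 1 (write(26)): arr=[26 _ _ _ _ _] head=0 tail=1 count=1
After op 2 (write(19)): arr=[26 19 _ _ _ _] head=0 tail=2 count=2
After op 3 (peek()): arr=[26 19 _ _ _ _] head=0 tail=2 count=2
After op 4 (write(13)): arr=[26 19 13 _ _ _] head=0 tail=3 count=3
After op 5 (write(10)): arr=[26 19 13 10 _ _] head=0 tail=4 count=4
After op 6 (write(18)): arr=[26 19 13 10 18 _] head=0 tail=5 count=5
After op 7 (write(24)): arr=[26 19 13 10 18 24] head=0 tail=0 count=6
After op 8 (write(1)): arr=[1 19 13 10 18 24] head=1 tail=1 count=6
After op 9 (write(21)): arr=[1 21 13 10 18 24] head=2 tail=2 count=6
After op 10 (write(5)): arr=[1 21 5 10 18 24] head=3 tail=3 count=6
After op 11 (write(14)): arr=[1 21 5 14 18 24] head=4 tail=4 count=6
After op 12 (read()): arr=[1 21 5 14 18 24] head=5 tail=4 count=5
After op 13 (write(9)): arr=[1 21 5 14 9 24] head=5 tail=5 count=6
After op 14 (peek()): arr=[1 21 5 14 9 24] head=5 tail=5 count=6

Answer: 5 5 6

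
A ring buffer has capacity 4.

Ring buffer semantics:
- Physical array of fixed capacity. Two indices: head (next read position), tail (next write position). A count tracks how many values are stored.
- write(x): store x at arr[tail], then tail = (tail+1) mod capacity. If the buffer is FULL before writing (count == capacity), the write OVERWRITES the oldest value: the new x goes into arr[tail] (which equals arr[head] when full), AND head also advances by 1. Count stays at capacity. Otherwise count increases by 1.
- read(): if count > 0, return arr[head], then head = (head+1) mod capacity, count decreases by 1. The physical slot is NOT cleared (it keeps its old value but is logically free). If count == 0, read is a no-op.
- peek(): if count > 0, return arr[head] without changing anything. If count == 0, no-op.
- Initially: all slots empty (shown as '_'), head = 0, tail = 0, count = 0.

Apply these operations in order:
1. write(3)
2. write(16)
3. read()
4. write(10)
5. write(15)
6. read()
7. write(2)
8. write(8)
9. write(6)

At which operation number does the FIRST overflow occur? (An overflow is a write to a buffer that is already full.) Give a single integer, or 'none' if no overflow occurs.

After op 1 (write(3)): arr=[3 _ _ _] head=0 tail=1 count=1
After op 2 (write(16)): arr=[3 16 _ _] head=0 tail=2 count=2
After op 3 (read()): arr=[3 16 _ _] head=1 tail=2 count=1
After op 4 (write(10)): arr=[3 16 10 _] head=1 tail=3 count=2
After op 5 (write(15)): arr=[3 16 10 15] head=1 tail=0 count=3
After op 6 (read()): arr=[3 16 10 15] head=2 tail=0 count=2
After op 7 (write(2)): arr=[2 16 10 15] head=2 tail=1 count=3
After op 8 (write(8)): arr=[2 8 10 15] head=2 tail=2 count=4
After op 9 (write(6)): arr=[2 8 6 15] head=3 tail=3 count=4

Answer: 9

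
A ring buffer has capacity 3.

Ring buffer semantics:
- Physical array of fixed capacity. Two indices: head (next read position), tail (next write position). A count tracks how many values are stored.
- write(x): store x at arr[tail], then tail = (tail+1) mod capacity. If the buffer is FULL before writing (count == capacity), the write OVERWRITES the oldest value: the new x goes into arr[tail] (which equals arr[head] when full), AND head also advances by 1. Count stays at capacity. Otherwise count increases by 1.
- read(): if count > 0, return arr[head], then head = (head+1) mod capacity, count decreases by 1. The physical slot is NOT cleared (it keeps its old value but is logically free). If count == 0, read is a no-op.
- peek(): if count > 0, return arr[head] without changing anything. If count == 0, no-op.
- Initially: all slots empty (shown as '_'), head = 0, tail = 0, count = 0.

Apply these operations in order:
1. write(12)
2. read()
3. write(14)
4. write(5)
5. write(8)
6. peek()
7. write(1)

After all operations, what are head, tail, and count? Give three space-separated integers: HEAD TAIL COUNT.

After op 1 (write(12)): arr=[12 _ _] head=0 tail=1 count=1
After op 2 (read()): arr=[12 _ _] head=1 tail=1 count=0
After op 3 (write(14)): arr=[12 14 _] head=1 tail=2 count=1
After op 4 (write(5)): arr=[12 14 5] head=1 tail=0 count=2
After op 5 (write(8)): arr=[8 14 5] head=1 tail=1 count=3
After op 6 (peek()): arr=[8 14 5] head=1 tail=1 count=3
After op 7 (write(1)): arr=[8 1 5] head=2 tail=2 count=3

Answer: 2 2 3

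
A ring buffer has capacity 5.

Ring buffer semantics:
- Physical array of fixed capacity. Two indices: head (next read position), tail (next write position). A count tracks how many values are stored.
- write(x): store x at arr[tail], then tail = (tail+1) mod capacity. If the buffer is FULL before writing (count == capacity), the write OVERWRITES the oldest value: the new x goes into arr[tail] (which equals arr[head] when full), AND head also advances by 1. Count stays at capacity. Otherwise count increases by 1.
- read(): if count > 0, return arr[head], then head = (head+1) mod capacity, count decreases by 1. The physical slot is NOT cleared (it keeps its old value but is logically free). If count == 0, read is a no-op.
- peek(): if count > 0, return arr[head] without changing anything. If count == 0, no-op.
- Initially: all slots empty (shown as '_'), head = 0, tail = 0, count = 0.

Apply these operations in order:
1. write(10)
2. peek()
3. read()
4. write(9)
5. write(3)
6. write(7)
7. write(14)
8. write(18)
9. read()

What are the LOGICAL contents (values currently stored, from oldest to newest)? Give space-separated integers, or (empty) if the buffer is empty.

Answer: 3 7 14 18

Derivation:
After op 1 (write(10)): arr=[10 _ _ _ _] head=0 tail=1 count=1
After op 2 (peek()): arr=[10 _ _ _ _] head=0 tail=1 count=1
After op 3 (read()): arr=[10 _ _ _ _] head=1 tail=1 count=0
After op 4 (write(9)): arr=[10 9 _ _ _] head=1 tail=2 count=1
After op 5 (write(3)): arr=[10 9 3 _ _] head=1 tail=3 count=2
After op 6 (write(7)): arr=[10 9 3 7 _] head=1 tail=4 count=3
After op 7 (write(14)): arr=[10 9 3 7 14] head=1 tail=0 count=4
After op 8 (write(18)): arr=[18 9 3 7 14] head=1 tail=1 count=5
After op 9 (read()): arr=[18 9 3 7 14] head=2 tail=1 count=4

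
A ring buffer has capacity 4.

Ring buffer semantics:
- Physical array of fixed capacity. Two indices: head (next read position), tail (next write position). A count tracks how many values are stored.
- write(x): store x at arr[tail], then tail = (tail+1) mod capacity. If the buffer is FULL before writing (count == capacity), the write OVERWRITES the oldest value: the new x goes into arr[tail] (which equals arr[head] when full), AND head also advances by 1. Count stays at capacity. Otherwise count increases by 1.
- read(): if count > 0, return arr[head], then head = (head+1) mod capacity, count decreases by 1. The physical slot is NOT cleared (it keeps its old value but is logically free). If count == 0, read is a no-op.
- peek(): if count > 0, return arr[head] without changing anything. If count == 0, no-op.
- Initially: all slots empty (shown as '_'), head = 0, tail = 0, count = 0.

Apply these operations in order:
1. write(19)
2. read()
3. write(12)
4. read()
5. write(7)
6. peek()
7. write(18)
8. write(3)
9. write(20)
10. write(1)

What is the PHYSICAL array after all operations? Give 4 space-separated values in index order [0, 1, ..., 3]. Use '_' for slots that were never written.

After op 1 (write(19)): arr=[19 _ _ _] head=0 tail=1 count=1
After op 2 (read()): arr=[19 _ _ _] head=1 tail=1 count=0
After op 3 (write(12)): arr=[19 12 _ _] head=1 tail=2 count=1
After op 4 (read()): arr=[19 12 _ _] head=2 tail=2 count=0
After op 5 (write(7)): arr=[19 12 7 _] head=2 tail=3 count=1
After op 6 (peek()): arr=[19 12 7 _] head=2 tail=3 count=1
After op 7 (write(18)): arr=[19 12 7 18] head=2 tail=0 count=2
After op 8 (write(3)): arr=[3 12 7 18] head=2 tail=1 count=3
After op 9 (write(20)): arr=[3 20 7 18] head=2 tail=2 count=4
After op 10 (write(1)): arr=[3 20 1 18] head=3 tail=3 count=4

Answer: 3 20 1 18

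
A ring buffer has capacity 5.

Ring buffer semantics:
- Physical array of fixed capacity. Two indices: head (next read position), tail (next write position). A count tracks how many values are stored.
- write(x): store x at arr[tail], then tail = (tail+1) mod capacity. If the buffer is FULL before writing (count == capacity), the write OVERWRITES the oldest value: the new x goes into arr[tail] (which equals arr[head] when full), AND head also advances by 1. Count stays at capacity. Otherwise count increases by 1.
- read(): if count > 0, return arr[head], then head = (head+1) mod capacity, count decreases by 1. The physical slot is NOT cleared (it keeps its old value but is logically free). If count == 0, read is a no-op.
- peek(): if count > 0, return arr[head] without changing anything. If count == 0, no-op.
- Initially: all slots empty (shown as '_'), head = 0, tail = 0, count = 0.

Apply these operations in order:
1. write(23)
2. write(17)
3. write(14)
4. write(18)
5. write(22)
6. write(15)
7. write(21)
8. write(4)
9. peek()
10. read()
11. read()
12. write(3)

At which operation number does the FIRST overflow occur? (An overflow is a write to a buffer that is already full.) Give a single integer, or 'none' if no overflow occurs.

Answer: 6

Derivation:
After op 1 (write(23)): arr=[23 _ _ _ _] head=0 tail=1 count=1
After op 2 (write(17)): arr=[23 17 _ _ _] head=0 tail=2 count=2
After op 3 (write(14)): arr=[23 17 14 _ _] head=0 tail=3 count=3
After op 4 (write(18)): arr=[23 17 14 18 _] head=0 tail=4 count=4
After op 5 (write(22)): arr=[23 17 14 18 22] head=0 tail=0 count=5
After op 6 (write(15)): arr=[15 17 14 18 22] head=1 tail=1 count=5
After op 7 (write(21)): arr=[15 21 14 18 22] head=2 tail=2 count=5
After op 8 (write(4)): arr=[15 21 4 18 22] head=3 tail=3 count=5
After op 9 (peek()): arr=[15 21 4 18 22] head=3 tail=3 count=5
After op 10 (read()): arr=[15 21 4 18 22] head=4 tail=3 count=4
After op 11 (read()): arr=[15 21 4 18 22] head=0 tail=3 count=3
After op 12 (write(3)): arr=[15 21 4 3 22] head=0 tail=4 count=4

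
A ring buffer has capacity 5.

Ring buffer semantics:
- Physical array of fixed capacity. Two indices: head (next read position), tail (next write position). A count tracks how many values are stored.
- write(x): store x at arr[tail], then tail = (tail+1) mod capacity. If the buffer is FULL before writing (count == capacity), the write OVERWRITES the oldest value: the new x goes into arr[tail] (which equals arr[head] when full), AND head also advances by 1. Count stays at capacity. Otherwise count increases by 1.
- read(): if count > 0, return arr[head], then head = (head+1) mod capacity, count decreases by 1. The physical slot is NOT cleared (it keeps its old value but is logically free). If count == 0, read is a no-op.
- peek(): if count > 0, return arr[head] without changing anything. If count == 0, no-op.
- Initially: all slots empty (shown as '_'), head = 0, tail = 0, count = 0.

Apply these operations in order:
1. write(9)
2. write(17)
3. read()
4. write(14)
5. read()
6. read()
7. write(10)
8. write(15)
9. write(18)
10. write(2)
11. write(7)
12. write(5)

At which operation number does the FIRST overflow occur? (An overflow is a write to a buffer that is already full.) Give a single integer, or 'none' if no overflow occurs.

After op 1 (write(9)): arr=[9 _ _ _ _] head=0 tail=1 count=1
After op 2 (write(17)): arr=[9 17 _ _ _] head=0 tail=2 count=2
After op 3 (read()): arr=[9 17 _ _ _] head=1 tail=2 count=1
After op 4 (write(14)): arr=[9 17 14 _ _] head=1 tail=3 count=2
After op 5 (read()): arr=[9 17 14 _ _] head=2 tail=3 count=1
After op 6 (read()): arr=[9 17 14 _ _] head=3 tail=3 count=0
After op 7 (write(10)): arr=[9 17 14 10 _] head=3 tail=4 count=1
After op 8 (write(15)): arr=[9 17 14 10 15] head=3 tail=0 count=2
After op 9 (write(18)): arr=[18 17 14 10 15] head=3 tail=1 count=3
After op 10 (write(2)): arr=[18 2 14 10 15] head=3 tail=2 count=4
After op 11 (write(7)): arr=[18 2 7 10 15] head=3 tail=3 count=5
After op 12 (write(5)): arr=[18 2 7 5 15] head=4 tail=4 count=5

Answer: 12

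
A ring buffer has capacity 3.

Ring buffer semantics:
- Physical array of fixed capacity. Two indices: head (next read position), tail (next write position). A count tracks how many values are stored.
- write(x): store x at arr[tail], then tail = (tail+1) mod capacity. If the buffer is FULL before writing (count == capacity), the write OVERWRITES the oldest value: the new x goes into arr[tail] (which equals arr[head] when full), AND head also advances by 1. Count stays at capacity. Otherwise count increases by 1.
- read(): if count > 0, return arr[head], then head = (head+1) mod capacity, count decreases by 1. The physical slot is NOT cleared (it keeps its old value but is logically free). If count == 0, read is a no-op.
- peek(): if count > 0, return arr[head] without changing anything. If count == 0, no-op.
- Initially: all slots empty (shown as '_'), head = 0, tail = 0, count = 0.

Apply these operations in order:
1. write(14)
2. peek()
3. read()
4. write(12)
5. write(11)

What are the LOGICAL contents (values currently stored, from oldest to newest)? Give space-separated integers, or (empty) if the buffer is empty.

After op 1 (write(14)): arr=[14 _ _] head=0 tail=1 count=1
After op 2 (peek()): arr=[14 _ _] head=0 tail=1 count=1
After op 3 (read()): arr=[14 _ _] head=1 tail=1 count=0
After op 4 (write(12)): arr=[14 12 _] head=1 tail=2 count=1
After op 5 (write(11)): arr=[14 12 11] head=1 tail=0 count=2

Answer: 12 11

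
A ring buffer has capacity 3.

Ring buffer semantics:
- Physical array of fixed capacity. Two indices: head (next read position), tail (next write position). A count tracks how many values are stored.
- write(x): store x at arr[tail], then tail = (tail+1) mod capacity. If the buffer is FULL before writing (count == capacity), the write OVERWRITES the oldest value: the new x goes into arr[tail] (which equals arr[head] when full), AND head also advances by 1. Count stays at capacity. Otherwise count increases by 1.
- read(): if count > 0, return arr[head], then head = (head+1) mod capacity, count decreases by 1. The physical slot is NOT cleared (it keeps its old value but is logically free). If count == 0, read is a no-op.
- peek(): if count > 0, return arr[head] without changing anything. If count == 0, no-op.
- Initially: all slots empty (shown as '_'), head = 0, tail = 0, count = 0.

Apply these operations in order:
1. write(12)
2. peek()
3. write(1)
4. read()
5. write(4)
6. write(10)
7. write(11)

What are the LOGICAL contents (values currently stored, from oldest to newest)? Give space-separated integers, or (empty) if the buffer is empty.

After op 1 (write(12)): arr=[12 _ _] head=0 tail=1 count=1
After op 2 (peek()): arr=[12 _ _] head=0 tail=1 count=1
After op 3 (write(1)): arr=[12 1 _] head=0 tail=2 count=2
After op 4 (read()): arr=[12 1 _] head=1 tail=2 count=1
After op 5 (write(4)): arr=[12 1 4] head=1 tail=0 count=2
After op 6 (write(10)): arr=[10 1 4] head=1 tail=1 count=3
After op 7 (write(11)): arr=[10 11 4] head=2 tail=2 count=3

Answer: 4 10 11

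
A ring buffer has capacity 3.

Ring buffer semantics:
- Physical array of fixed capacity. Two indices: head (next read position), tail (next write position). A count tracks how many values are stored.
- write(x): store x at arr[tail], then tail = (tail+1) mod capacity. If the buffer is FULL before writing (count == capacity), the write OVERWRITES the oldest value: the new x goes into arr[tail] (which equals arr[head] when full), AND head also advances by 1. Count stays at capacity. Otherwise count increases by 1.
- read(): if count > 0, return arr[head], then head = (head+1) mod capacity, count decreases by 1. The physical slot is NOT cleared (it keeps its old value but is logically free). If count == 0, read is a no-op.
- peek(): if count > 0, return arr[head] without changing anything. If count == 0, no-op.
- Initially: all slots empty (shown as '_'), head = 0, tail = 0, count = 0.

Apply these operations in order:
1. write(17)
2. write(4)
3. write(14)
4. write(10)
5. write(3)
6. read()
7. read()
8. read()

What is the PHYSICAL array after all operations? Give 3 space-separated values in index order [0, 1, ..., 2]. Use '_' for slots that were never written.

Answer: 10 3 14

Derivation:
After op 1 (write(17)): arr=[17 _ _] head=0 tail=1 count=1
After op 2 (write(4)): arr=[17 4 _] head=0 tail=2 count=2
After op 3 (write(14)): arr=[17 4 14] head=0 tail=0 count=3
After op 4 (write(10)): arr=[10 4 14] head=1 tail=1 count=3
After op 5 (write(3)): arr=[10 3 14] head=2 tail=2 count=3
After op 6 (read()): arr=[10 3 14] head=0 tail=2 count=2
After op 7 (read()): arr=[10 3 14] head=1 tail=2 count=1
After op 8 (read()): arr=[10 3 14] head=2 tail=2 count=0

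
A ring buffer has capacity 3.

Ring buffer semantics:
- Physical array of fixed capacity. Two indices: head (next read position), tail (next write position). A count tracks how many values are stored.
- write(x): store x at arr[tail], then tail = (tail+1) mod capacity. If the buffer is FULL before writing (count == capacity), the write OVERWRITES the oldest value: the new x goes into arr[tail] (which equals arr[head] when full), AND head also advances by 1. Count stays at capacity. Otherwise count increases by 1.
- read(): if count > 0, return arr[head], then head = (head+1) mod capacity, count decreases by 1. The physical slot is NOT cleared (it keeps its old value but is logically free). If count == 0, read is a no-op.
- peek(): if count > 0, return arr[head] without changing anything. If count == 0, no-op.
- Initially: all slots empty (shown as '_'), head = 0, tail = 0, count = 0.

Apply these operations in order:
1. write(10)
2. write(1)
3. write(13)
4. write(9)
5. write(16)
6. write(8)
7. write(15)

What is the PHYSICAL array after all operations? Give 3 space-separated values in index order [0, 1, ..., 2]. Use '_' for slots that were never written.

After op 1 (write(10)): arr=[10 _ _] head=0 tail=1 count=1
After op 2 (write(1)): arr=[10 1 _] head=0 tail=2 count=2
After op 3 (write(13)): arr=[10 1 13] head=0 tail=0 count=3
After op 4 (write(9)): arr=[9 1 13] head=1 tail=1 count=3
After op 5 (write(16)): arr=[9 16 13] head=2 tail=2 count=3
After op 6 (write(8)): arr=[9 16 8] head=0 tail=0 count=3
After op 7 (write(15)): arr=[15 16 8] head=1 tail=1 count=3

Answer: 15 16 8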